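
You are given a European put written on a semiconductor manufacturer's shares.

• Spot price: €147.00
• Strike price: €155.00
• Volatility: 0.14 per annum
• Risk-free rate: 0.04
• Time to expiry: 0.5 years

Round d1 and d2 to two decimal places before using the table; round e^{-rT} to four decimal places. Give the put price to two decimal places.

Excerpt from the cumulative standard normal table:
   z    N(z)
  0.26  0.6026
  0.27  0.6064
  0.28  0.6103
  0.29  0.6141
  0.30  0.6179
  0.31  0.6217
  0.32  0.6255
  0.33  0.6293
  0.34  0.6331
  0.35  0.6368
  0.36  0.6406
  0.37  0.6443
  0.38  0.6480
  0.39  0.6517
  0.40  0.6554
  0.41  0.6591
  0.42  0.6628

€8.74

T = 0.5;  σ√T = 0.0990
d₁ = [ln(147/155) + (0.04 + ½·0.14²)·0.5] / (σ√T) = (-0.0530 + 0.0249) / 0.0990 = -0.2838 → -0.28
d₂ = -0.2838 − 0.0990 = -0.3828 → -0.38
exp(−rT) = exp(−0.04·0.5) = 0.9802
N(−d₂) = N(0.38) = 0.6480;  N(−d₁) = N(0.28) = 0.6103
P = 155·0.9802·0.6480 − 147·0.6103 = 98.4513 − 89.7141 = 8.7372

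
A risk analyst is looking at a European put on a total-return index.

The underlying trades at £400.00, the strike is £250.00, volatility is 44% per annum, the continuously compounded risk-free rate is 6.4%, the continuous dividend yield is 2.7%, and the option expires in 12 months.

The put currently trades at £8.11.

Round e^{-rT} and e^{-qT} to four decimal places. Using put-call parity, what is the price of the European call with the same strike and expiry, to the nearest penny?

£162.97

e^(−qT) = e^(−0.027·1) = 0.9734;  e^(−rT) = e^(−0.064·1) = 0.9380
Put-call parity: C − P = S·e^(−qT) − K·e^(−rT) = 400·0.9734 − 250·0.9380 = 389.3600 − 234.5000 = 154.8600
C = P + (C − P) = 8.11 + (154.8600) = 162.9700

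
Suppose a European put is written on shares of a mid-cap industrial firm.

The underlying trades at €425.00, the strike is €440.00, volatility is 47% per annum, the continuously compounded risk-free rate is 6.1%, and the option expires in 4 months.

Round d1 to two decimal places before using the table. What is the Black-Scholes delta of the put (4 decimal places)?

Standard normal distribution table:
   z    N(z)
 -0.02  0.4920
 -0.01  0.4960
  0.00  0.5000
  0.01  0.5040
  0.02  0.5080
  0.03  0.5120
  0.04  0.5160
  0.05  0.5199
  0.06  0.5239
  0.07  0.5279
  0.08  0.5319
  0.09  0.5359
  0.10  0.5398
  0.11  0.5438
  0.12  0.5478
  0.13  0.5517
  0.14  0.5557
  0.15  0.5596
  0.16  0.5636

-0.4681

σ√T = 0.47·√0.3333 = 0.2714
ln(S/K) + (r + σ²/2)T = ln(425/440) + (0.061 + 0.47²/2)·0.3333 = -0.0347 + 0.0571 = 0.0225
d₁ = 0.0225 / 0.2714 = 0.0828 ⇒ 0.08
N(d₁) = N(0.08) = 0.5319
Δ_put = N(d₁) − 1 = 0.5319 − 1 = -0.4681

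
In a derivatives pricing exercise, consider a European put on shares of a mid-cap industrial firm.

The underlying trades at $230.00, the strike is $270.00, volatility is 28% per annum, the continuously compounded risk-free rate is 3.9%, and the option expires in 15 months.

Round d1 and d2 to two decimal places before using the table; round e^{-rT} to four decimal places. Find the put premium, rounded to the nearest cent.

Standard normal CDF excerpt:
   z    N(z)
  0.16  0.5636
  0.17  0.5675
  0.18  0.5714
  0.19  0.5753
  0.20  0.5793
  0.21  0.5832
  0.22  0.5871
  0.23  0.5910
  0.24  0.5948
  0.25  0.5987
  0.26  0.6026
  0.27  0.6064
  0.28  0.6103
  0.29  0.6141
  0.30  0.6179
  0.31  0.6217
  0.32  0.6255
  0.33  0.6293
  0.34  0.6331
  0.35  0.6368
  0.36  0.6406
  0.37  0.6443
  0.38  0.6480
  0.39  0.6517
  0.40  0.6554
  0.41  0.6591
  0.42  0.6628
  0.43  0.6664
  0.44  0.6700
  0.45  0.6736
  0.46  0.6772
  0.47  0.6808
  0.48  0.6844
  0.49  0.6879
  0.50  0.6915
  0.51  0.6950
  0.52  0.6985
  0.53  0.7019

σ√T = 0.28·√1.25 = 0.3130
d₁ = [ln(230/270) + (0.039 + 0.28²/2)·1.25] / 0.3130 = [-0.1603 + 0.0978] / 0.3130 = -0.1999 which rounds to -0.20
d₂ = d₁ − σ√T = -0.1999 − 0.3130 = -0.5130 which rounds to -0.51
e^(−rT) = e^(−0.039·1.25) = 0.9524
P = 270·0.9524·N(0.51) − 230·N(0.20) = 270·0.9524·0.6950 − 230·0.5793 = 178.7179 − 133.2390 = 45.4789

$45.48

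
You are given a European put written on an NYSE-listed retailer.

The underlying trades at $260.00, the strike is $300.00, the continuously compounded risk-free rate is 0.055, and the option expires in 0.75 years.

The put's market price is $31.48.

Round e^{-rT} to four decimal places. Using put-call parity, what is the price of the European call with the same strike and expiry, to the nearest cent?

$3.60

exp(−rT) = exp(−0.055·0.75) = 0.9596
Put-call parity: C − P = S − K·e^(−rT) = 260 − 300·0.9596 = 260 − 287.8800 = -27.8800
C = P + (C − P) = 31.48 + (-27.8800) = 3.6000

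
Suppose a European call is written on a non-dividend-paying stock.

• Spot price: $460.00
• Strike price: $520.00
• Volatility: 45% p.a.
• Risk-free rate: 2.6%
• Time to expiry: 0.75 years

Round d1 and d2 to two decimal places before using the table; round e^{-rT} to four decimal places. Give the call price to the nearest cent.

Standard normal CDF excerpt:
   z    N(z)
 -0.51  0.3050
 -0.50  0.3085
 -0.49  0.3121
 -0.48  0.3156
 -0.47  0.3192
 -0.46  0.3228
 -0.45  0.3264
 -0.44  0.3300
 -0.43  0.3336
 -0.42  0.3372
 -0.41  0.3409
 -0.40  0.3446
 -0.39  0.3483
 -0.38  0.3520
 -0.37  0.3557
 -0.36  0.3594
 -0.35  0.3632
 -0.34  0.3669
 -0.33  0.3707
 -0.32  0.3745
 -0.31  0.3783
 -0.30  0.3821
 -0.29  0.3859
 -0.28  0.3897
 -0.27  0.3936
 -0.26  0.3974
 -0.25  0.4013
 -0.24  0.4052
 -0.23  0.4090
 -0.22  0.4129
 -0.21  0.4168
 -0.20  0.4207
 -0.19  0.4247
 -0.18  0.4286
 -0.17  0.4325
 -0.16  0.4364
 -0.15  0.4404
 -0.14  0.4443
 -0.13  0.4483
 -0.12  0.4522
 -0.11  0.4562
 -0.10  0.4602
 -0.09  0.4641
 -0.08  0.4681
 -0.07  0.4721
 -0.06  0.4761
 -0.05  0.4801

σ√T = 0.45 × 0.8660 = 0.3897
d₁ = [ln(460/520) + (0.026 + 0.45²/2)·0.75] / 0.3897 = [-0.1226 + 0.0954] / 0.3897 = -0.0697 which rounds to -0.07
d₂ = d₁ − σ√T = -0.0697 − 0.3897 = -0.4594 which rounds to -0.46
exp(−rT) = exp(−0.026·0.75) = 0.9807
N(d₁) = N(-0.07) = 0.4721;  N(d₂) = N(-0.46) = 0.3228
C = 460·0.4721 − 520·0.9807·0.3228 = 217.1660 − 164.6164 = 52.5496

$52.55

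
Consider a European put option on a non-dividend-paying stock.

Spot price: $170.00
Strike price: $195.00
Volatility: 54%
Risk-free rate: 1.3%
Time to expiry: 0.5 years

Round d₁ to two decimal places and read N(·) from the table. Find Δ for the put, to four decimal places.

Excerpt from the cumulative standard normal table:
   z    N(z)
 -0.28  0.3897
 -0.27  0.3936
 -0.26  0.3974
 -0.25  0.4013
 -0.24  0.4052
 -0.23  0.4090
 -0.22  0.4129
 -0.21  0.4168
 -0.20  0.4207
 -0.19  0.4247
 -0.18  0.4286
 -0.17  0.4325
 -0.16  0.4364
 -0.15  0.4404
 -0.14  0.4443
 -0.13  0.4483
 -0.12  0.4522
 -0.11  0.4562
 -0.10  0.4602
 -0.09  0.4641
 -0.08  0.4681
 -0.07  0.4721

-0.5596

T = 0.5;  σ√T = 0.3818
ln(S/K) + (r + σ²/2)T = ln(170/195) + (0.013 + 0.54²/2)·0.5 = -0.1372 + 0.0794 = -0.0578
d₁ = -0.0578 / 0.3818 = -0.1514 ⇒ -0.15
N(d₁) = N(-0.15) = 0.4404
Δ_put = N(d₁) − 1 = 0.4404 − 1 = -0.5596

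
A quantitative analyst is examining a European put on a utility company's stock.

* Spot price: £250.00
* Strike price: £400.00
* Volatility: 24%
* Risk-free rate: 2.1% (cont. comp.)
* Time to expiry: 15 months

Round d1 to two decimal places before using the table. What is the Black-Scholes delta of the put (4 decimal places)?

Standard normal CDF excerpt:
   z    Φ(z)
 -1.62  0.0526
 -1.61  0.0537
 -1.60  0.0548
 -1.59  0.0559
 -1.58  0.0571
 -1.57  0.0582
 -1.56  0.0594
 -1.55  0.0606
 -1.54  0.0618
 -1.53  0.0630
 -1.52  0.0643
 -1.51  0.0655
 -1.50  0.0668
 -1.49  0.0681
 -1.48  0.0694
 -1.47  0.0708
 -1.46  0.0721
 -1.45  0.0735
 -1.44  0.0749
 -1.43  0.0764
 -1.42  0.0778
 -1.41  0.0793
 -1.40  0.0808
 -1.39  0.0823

T = 1.25;  σ√T = 0.2683
d₁ = [ln(250/400) + (0.021 + ½·0.24²)·1.25] / (σ√T) = (-0.4700 + 0.0622) / 0.2683 = -1.5196 which rounds to -1.52
N(d₁) = N(-1.52) = 0.0643
Δ_put = N(d₁) − 1 = 0.0643 − 1 = -0.9357

-0.9357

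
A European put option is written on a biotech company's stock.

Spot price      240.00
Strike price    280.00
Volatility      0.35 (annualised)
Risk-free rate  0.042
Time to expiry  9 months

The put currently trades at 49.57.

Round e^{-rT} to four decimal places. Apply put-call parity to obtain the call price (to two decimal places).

18.25

exp(−rT) = exp(−0.042·0.75) = 0.9690
Put-call parity: C − P = S − K·e^(−rT) = 240 − 280·0.9690 = 240 − 271.3200 = -31.3200
C = P + (C − P) = 49.57 + (-31.3200) = 18.2500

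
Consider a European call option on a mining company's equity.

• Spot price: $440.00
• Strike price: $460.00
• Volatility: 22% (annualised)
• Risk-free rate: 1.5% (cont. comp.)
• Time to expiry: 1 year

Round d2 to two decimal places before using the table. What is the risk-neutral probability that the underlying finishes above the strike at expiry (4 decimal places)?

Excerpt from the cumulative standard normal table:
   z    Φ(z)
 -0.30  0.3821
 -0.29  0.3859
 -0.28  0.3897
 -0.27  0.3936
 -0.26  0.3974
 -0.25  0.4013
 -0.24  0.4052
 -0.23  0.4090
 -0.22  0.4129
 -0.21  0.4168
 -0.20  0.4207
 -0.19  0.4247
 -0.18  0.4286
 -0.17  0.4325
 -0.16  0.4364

T = 1;  σ√T = 0.2200
ln(S/K) + (r + σ²/2)T = ln(440/460) + (0.015 + 0.22²/2)·1 = -0.0445 + 0.0392 = -0.0053
d₁ = -0.0053 / 0.2200 = -0.0239 → -0.02
d₂ = d₁ − σ√T = -0.0239 − 0.2200 = -0.2439 → -0.24
Pr(exercise) under Q = N(d₂) = 0.4052

0.4052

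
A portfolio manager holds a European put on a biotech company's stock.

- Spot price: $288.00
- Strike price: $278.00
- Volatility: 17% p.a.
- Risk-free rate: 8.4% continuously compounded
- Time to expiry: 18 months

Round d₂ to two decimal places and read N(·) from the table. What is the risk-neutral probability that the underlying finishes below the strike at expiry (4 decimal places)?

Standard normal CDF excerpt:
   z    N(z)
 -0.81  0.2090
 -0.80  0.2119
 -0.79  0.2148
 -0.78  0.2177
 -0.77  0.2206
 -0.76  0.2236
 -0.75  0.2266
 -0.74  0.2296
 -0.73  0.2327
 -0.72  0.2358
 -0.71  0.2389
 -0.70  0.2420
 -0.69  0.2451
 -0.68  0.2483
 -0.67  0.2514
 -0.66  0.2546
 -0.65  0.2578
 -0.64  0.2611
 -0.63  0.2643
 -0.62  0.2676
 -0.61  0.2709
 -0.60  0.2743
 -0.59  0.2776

0.2514

σ√T = 0.17 × 1.2247 = 0.2082
d₁ = [ln(288/278) + (0.084 + 0.17²/2)·1.5] / 0.2082 = [0.0353 + 0.1477] / 0.2082 = 0.8790 ⇒ 0.88
d₂ = d₁ − σ√T = 0.8790 − 0.2082 = 0.6708 ⇒ 0.67
Risk-neutral Pr[S_T < K] = N(−d₂) = N(-0.67) = 0.2514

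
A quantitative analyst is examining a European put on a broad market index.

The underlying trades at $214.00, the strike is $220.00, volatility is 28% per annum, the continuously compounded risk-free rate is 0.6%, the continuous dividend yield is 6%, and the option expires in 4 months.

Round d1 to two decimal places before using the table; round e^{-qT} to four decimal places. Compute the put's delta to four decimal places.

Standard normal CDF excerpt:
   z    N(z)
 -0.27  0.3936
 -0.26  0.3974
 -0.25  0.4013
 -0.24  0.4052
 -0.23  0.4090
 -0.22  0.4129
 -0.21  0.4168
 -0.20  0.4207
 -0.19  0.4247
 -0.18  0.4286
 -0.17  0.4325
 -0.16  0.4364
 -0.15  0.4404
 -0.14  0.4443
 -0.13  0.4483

σ√T = 0.28·√0.3333 = 0.1617
d₁ = [ln(214/220) + (0.006 − 0.06 + 0.28²/2)·0.3333] / 0.1617 = [-0.0277 − 0.0049] / 0.1617 = -0.2016 ⇒ -0.20
N(d₁) = N(-0.20) = 0.4207
Δ_put = e^(−qT)·(N(d₁) − 1) = 0.9802·(0.4207 − 1) = -0.5678

-0.5678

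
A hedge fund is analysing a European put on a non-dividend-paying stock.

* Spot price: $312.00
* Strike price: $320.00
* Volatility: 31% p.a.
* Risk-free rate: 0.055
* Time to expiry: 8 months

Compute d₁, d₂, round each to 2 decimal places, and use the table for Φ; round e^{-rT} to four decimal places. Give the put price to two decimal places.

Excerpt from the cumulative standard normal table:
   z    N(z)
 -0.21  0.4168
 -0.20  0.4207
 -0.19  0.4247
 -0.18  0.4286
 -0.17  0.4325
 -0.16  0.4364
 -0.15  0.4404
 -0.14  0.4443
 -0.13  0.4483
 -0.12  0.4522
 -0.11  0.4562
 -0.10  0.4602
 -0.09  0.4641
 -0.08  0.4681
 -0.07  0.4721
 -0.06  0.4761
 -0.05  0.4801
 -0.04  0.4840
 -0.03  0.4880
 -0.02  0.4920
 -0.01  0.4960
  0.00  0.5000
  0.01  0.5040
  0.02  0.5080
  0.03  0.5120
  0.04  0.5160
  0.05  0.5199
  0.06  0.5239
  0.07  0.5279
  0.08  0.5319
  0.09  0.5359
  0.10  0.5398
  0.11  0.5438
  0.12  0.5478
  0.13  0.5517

$29.14

σ√T = 0.31 × 0.8165 = 0.2531
d₁ = [ln(312/320) + (0.055 + 0.31²/2)·0.6667] / 0.2531 = [-0.0253 + 0.0687] / 0.2531 = 0.1714 which rounds to 0.17
d₂ = d₁ − σ√T = 0.1714 − 0.2531 = -0.0817 which rounds to -0.08
exp(−rT) = exp(−0.055·0.6667) = 0.9640
N(−d₂) = N(0.08) = 0.5319;  N(−d₁) = N(-0.17) = 0.4325
P = 320·0.9640·0.5319 − 312·0.4325 = 164.0805 − 134.9400 = 29.1405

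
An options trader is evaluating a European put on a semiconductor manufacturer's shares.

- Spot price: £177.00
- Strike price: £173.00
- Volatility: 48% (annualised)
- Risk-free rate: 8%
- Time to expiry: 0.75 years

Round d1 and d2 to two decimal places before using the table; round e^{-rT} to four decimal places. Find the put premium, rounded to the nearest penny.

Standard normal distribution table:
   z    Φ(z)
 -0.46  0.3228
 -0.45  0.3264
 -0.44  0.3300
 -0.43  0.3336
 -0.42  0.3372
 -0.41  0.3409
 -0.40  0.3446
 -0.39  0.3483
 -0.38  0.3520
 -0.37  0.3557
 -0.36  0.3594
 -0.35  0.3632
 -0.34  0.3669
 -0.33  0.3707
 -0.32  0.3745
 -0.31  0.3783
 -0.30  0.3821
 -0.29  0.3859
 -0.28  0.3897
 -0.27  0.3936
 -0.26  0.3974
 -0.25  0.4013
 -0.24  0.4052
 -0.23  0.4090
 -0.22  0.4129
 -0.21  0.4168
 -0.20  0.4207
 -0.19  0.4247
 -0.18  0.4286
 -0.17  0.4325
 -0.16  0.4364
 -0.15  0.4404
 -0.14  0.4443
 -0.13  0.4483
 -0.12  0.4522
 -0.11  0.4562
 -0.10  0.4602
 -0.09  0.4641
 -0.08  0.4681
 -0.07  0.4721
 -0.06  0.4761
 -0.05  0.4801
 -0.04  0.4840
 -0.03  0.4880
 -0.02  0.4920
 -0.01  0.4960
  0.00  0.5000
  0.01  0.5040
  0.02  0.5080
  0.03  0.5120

σ√T = 0.48 × 0.8660 = 0.4157
d₁ = [ln(177/173) + (0.08 + 0.48²/2)·0.75] / 0.4157 = [0.0229 + 0.1464] / 0.4157 = 0.4072 which rounds to 0.41
d₂ = d₁ − σ√T = 0.4072 − 0.4157 = -0.0085 which rounds to -0.01
e^(−rT) = e^(−0.08·0.75) = 0.9418
N(−d₂) = N(0.01) = 0.5040;  N(−d₁) = N(-0.41) = 0.3409
P = 173·0.9418·0.5040 − 177·0.3409 = 82.1174 − 60.3393 = 21.7781

£21.78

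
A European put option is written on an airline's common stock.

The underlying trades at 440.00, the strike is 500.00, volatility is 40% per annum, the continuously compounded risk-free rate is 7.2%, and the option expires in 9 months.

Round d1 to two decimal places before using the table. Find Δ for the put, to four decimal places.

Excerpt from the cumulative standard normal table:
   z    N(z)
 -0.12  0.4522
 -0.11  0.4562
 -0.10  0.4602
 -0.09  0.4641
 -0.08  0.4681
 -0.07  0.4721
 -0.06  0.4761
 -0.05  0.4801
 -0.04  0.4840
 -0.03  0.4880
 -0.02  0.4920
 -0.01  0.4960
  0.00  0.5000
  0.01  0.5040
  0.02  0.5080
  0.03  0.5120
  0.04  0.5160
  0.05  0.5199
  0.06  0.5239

-0.5160

T = 0.75;  σ√T = 0.3464
ln(S/K) + (r + σ²/2)T = ln(440/500) + (0.072 + 0.4²/2)·0.75 = -0.1278 + 0.1140 = -0.0138
d₁ = -0.0138 / 0.3464 = -0.0399 ≈ -0.04
N(d₁) = N(-0.04) = 0.4840
Δ_put = N(d₁) − 1 = 0.4840 − 1 = -0.5160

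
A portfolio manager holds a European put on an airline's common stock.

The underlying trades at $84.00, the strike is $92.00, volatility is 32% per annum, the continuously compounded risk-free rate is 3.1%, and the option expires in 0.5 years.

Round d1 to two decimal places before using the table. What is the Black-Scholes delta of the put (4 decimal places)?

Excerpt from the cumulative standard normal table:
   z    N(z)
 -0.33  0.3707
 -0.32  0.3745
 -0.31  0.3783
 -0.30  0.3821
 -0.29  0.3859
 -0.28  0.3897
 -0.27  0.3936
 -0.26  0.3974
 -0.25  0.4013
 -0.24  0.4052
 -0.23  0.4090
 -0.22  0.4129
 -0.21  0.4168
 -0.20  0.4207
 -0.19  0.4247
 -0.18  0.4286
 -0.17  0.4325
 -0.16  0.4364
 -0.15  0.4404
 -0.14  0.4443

-0.5871

σ√T = 0.32·√0.5 = 0.2263
d₁ = [ln(84/92) + (0.031 + ½·0.32²)·0.5] / (σ√T) = (-0.0910 + 0.0411) / 0.2263 = -0.2204 ≈ -0.22
N(d₁) = N(-0.22) = 0.4129
Δ_put = N(d₁) − 1 = 0.4129 − 1 = -0.5871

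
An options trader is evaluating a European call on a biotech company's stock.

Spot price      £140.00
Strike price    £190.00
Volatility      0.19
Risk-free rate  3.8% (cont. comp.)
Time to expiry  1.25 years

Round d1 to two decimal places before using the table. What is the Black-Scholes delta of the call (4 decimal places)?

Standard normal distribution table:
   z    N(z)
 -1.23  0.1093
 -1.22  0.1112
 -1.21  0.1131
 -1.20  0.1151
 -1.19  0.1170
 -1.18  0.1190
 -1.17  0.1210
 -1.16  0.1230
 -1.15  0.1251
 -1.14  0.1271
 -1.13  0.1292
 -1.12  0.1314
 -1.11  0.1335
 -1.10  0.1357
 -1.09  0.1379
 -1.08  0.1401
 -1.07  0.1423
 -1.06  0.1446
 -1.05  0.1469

0.1335

σ√T = 0.19·√1.25 = 0.2124
d₁ = [ln(140/190) + (0.038 + ½·0.19²)·1.25] / (σ√T) = (-0.3054 + 0.0701) / 0.2124 = -1.1078 ≈ -1.11
N(d₁) = N(-1.11) = 0.1335
Δ_call = N(d₁) = 0.1335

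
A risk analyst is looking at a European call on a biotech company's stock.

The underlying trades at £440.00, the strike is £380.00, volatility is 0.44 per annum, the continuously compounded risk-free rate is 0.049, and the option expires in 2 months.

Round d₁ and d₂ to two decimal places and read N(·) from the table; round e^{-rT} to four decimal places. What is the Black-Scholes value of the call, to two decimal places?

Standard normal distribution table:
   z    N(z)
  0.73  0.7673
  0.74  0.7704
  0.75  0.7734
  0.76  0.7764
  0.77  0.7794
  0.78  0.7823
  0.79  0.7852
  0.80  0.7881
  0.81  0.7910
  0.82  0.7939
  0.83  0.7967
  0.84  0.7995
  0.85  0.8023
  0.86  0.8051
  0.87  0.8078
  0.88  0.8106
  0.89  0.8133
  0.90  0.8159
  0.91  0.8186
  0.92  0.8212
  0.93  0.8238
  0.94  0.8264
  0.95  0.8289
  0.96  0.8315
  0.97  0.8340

£70.94

σ√T = 0.44·√0.1667 = 0.1796
d₁ = [ln(440/380) + (0.049 + 0.44²/2)·0.1667] / 0.1796 = [0.1466 + 0.0243] / 0.1796 = 0.9514 ⇒ 0.95
d₂ = d₁ − σ√T = 0.9514 − 0.1796 = 0.7718 ⇒ 0.77
exp(−rT) = exp(−0.049·0.1667) = 0.9919
N(d₁) = N(0.95) = 0.8289;  N(d₂) = N(0.77) = 0.7794
C = 440·0.8289 − 380·0.9919·0.7794 = 364.7160 − 293.7730 = 70.9430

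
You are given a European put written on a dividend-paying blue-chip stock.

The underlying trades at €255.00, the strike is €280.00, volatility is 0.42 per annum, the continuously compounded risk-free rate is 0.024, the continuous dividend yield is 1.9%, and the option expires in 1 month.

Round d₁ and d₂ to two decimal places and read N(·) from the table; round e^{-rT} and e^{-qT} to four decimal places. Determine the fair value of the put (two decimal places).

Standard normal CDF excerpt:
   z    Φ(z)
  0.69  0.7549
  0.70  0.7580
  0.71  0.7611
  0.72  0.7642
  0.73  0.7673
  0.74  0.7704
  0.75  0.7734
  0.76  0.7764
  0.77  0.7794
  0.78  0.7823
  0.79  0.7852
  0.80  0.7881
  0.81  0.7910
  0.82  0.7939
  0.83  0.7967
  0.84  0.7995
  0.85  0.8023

T = 0.08333;  σ√T = 0.1212
d₁ = [ln(255/280) + (0.024 − 0.019 + 0.42²/2)·0.08333] / 0.1212 = [-0.0935 + 0.0078] / 0.1212 = -0.7073 → -0.71
d₂ = d₁ − σ√T = -0.7073 − 0.1212 = -0.8286 → -0.83
exp(−qT) = exp(−0.019·0.08333) = 0.9984;  exp(−rT) = exp(−0.024·0.08333) = 0.9980
N(−d₂) = N(0.83) = 0.7967;  N(−d₁) = N(0.71) = 0.7611
P = 280·0.9980·0.7967 − 255·0.9984·0.7611 = 222.6298 − 193.7700 = 28.8599

€28.86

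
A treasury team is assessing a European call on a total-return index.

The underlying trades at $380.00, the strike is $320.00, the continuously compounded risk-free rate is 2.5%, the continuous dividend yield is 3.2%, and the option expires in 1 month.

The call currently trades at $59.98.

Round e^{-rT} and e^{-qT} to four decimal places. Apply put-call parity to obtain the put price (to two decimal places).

$0.33

exp(−qT) = exp(−0.032·0.08333) = 0.9973;  exp(−rT) = exp(−0.025·0.08333) = 0.9979
Put-call parity: C − P = S·e^(−qT) − K·e^(−rT) = 380·0.9973 − 320·0.9979 = 378.9740 − 319.3280 = 59.6460
P = C − (C − P) = 59.98 − (59.6460) = 0.3340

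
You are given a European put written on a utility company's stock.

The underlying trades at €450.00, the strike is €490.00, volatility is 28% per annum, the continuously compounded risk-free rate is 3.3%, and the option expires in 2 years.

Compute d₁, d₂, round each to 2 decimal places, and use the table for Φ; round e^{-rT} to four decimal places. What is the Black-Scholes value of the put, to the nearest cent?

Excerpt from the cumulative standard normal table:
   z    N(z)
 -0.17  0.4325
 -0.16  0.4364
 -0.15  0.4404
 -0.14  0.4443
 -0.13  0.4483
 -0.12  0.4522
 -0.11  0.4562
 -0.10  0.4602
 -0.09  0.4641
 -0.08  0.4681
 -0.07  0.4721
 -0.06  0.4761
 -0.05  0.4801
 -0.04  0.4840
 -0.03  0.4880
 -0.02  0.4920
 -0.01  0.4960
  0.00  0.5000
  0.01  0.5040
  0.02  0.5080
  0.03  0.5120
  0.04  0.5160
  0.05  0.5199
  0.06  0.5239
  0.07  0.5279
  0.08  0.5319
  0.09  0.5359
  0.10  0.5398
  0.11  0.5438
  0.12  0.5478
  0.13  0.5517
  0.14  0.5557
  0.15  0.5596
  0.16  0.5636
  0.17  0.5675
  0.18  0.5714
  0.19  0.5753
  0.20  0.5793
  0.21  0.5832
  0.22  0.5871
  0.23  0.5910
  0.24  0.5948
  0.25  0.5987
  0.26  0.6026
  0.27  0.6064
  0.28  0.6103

σ√T = 0.28 × 1.4142 = 0.3960
d₁ = [ln(450/490) + (0.033 + 0.28²/2)·2] / 0.3960 = [-0.0852 + 0.1444] / 0.3960 = 0.1496 → 0.15
d₂ = d₁ − σ√T = 0.1496 − 0.3960 = -0.2464 → -0.25
e^(−rT) = e^(−0.033·2) = 0.9361
N(−d₂) = N(0.25) = 0.5987;  N(−d₁) = N(-0.15) = 0.4404
P = 490·0.9361·0.5987 − 450·0.4404 = 274.6171 − 198.1800 = 76.4371

€76.44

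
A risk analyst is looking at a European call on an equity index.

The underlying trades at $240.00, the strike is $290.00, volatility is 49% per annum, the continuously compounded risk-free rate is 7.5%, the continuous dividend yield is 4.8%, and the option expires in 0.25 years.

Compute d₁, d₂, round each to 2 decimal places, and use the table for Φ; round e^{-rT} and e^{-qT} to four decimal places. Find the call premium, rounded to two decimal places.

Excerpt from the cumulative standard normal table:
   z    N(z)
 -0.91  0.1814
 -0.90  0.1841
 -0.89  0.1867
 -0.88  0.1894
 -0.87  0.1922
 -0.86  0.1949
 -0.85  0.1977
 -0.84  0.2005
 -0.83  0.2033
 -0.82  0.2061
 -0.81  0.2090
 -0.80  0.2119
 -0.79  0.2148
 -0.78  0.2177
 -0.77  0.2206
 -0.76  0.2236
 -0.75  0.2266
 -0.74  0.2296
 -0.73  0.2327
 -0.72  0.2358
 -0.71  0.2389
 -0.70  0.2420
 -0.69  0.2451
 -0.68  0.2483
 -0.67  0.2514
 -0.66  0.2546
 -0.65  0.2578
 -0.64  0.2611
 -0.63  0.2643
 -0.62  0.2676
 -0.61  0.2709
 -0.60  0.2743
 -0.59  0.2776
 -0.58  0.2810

$8.76

σ√T = 0.49·√0.25 = 0.2450
d₁ = [ln(240/290) + (0.075 − 0.048 + ½·0.49²)·0.25] / (σ√T) = (-0.1892 + 0.0368) / 0.2450 = -0.6224 ≈ -0.62
d₂ = -0.6224 − 0.2450 = -0.8674 ≈ -0.87
e^(−qT) = e^(−0.048·0.25) = 0.9881;  e^(−rT) = e^(−0.075·0.25) = 0.9814
N(d₁) = N(-0.62) = 0.2676;  N(d₂) = N(-0.87) = 0.1922
C = 240·0.9881·0.2676 − 290·0.9814·0.1922 = 63.4597 − 54.7013 = 8.7585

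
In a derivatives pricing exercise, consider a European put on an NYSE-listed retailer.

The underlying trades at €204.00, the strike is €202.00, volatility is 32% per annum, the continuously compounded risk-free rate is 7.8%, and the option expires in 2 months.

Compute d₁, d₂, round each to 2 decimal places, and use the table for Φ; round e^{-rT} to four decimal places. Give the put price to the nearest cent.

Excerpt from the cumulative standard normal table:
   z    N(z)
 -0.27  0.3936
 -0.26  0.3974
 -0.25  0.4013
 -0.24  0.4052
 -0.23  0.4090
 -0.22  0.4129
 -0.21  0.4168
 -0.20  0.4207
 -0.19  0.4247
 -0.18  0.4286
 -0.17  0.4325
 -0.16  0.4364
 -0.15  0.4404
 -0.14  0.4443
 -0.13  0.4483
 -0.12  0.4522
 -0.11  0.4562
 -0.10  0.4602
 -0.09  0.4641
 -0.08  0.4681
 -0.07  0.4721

€8.30

T = 0.1667;  σ√T = 0.1306
ln(S/K) + (r + σ²/2)T = ln(204/202) + (0.078 + 0.32²/2)·0.1667 = 0.0099 + 0.0215 = 0.0314
d₁ = 0.0314 / 0.1306 = 0.2402 which rounds to 0.24
d₂ = d₁ − σ√T = 0.2402 − 0.1306 = 0.1096 which rounds to 0.11
exp(−rT) = exp(−0.078·0.1667) = 0.9871
N(−d₂) = N(-0.11) = 0.4562;  N(−d₁) = N(-0.24) = 0.4052
P = 202·0.9871·0.4562 − 204·0.4052 = 90.9636 − 82.6608 = 8.3028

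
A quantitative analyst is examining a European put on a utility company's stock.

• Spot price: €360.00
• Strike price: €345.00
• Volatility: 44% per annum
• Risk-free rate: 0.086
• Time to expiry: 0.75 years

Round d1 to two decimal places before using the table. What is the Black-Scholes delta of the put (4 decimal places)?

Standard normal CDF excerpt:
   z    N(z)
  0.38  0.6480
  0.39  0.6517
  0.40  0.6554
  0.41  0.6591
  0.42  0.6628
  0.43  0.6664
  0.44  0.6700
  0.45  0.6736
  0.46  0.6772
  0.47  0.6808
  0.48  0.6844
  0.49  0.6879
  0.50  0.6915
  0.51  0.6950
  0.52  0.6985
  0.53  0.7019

σ√T = 0.44 × 0.8660 = 0.3811
d₁ = [ln(360/345) + (0.086 + 0.44²/2)·0.75] / 0.3811 = [0.0426 + 0.1371] / 0.3811 = 0.4715 → 0.47
N(d₁) = N(0.47) = 0.6808
Δ_put = N(d₁) − 1 = 0.6808 − 1 = -0.3192

-0.3192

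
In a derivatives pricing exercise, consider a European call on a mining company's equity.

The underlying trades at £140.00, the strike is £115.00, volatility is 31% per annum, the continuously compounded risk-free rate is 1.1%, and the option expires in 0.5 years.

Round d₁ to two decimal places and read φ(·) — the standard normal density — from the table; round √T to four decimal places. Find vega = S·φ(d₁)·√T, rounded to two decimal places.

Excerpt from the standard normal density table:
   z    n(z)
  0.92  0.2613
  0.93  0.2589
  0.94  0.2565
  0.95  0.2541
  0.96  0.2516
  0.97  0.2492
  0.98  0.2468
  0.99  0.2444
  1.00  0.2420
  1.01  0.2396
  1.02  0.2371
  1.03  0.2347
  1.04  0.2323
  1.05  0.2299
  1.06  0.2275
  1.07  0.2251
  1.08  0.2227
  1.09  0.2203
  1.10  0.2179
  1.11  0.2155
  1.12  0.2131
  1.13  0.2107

T = 0.5;  σ√T = 0.2192
d₁ = [ln(140/115) + (0.011 + ½·0.31²)·0.5] / (σ√T) = (0.1967 + 0.0295) / 0.2192 = 1.0321 which rounds to 1.03
√T = √0.5 = 0.7071
φ(d₁) = φ(1.03) = 0.2347
vega = S·φ(d₁)·√T = 140·0.2347·0.7071 = 23.2339

23.23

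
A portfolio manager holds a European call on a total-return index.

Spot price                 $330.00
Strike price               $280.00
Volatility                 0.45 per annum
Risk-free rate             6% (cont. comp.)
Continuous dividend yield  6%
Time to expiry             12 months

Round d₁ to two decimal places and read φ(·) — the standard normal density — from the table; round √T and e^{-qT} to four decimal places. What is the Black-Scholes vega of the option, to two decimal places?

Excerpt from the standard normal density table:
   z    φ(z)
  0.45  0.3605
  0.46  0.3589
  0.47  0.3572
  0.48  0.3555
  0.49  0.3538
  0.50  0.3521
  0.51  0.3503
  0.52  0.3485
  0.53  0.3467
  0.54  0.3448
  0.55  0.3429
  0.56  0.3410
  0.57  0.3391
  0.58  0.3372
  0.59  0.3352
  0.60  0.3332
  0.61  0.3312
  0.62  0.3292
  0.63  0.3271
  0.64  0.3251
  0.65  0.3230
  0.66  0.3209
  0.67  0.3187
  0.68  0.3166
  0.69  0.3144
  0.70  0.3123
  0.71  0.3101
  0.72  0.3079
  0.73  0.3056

σ√T = 0.45·√1 = 0.4500
d₁ = [ln(330/280) + (0.06 − 0.06 + 0.45²/2)·1] / 0.4500 = [0.1643 + 0.1013] / 0.4500 = 0.5901 which rounds to 0.59
√T = √1 = 1.0000
φ(d₁) = φ(0.59) = 0.3352
e^(−qT) = e^(−0.06·1) = 0.9418
vega = S·e^(−qT)·φ(d₁)·√T = 330·0.9418·0.3352·1.0000 = 104.1781

104.18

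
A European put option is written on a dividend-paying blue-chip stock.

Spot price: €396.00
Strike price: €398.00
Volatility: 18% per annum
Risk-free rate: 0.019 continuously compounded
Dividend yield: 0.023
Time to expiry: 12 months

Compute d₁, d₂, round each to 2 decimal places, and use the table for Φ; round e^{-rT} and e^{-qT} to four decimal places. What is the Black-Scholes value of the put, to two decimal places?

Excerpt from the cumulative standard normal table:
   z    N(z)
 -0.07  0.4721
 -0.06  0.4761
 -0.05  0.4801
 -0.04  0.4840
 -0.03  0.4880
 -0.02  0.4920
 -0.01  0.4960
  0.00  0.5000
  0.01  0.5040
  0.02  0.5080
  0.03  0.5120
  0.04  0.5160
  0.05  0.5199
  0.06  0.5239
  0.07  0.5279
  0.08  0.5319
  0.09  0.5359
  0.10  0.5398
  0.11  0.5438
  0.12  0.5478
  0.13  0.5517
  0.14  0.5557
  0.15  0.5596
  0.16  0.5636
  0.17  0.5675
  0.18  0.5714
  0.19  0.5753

T = 1;  σ√T = 0.1800
d₁ = [ln(396/398) + (0.019 − 0.023 + ½·0.18²)·1] / (σ√T) = (-0.0050 + 0.0122) / 0.1800 = 0.0398 ≈ 0.04
d₂ = 0.0398 − 0.1800 = -0.1402 ≈ -0.14
exp(−qT) = exp(−0.023·1) = 0.9773;  exp(−rT) = exp(−0.019·1) = 0.9812
N(−d₂) = N(0.14) = 0.5557;  N(−d₁) = N(-0.04) = 0.4840
P = 398·0.9812·0.5557 − 396·0.9773·0.4840 = 217.0106 − 187.3132 = 29.6974

€29.70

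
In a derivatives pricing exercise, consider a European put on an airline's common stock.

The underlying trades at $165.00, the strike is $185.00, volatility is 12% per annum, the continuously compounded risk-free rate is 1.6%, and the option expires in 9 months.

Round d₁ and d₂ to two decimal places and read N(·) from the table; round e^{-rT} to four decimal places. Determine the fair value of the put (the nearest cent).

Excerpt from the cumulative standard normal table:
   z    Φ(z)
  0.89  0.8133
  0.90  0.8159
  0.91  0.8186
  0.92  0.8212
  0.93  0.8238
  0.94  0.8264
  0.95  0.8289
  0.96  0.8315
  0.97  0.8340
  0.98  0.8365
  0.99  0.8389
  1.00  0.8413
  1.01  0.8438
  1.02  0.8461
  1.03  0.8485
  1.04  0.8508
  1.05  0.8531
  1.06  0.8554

T = 0.75;  σ√T = 0.1039
d₁ = [ln(165/185) + (0.016 + 0.12²/2)·0.75] / 0.1039 = [-0.1144 + 0.0174] / 0.1039 = -0.9335 → -0.93
d₂ = d₁ − σ√T = -0.9335 − 0.1039 = -1.0374 → -1.04
exp(−rT) = exp(−0.016·0.75) = 0.9881
N(−d₂) = N(1.04) = 0.8508;  N(−d₁) = N(0.93) = 0.8238
P = 185·0.9881·0.8508 − 165·0.8238 = 155.5250 − 135.9270 = 19.5980

$19.60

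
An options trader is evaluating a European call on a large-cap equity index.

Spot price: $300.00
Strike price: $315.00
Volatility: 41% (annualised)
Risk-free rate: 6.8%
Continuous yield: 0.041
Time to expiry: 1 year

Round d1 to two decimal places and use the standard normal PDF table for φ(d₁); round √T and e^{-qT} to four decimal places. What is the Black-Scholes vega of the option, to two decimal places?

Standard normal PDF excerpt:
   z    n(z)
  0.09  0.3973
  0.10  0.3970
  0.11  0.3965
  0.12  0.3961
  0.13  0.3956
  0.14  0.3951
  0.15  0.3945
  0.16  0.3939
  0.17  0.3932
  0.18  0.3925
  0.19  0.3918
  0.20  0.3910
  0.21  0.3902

113.59

σ√T = 0.41·√1 = 0.4100
ln(S/K) + (r − q + σ²/2)T = ln(300/315) + (0.068 − 0.041 + 0.41²/2)·1 = -0.0488 + 0.1110 = 0.0623
d₁ = 0.0623 / 0.4100 = 0.1519 which rounds to 0.15
√T = √1 = 1.0000
φ(d₁) = φ(0.15) = 0.3945
exp(−qT) = exp(−0.041·1) = 0.9598
vega = S·exp(−qT)·φ(d₁)·√T = 300·0.9598·0.3945·1.0000 = 113.5923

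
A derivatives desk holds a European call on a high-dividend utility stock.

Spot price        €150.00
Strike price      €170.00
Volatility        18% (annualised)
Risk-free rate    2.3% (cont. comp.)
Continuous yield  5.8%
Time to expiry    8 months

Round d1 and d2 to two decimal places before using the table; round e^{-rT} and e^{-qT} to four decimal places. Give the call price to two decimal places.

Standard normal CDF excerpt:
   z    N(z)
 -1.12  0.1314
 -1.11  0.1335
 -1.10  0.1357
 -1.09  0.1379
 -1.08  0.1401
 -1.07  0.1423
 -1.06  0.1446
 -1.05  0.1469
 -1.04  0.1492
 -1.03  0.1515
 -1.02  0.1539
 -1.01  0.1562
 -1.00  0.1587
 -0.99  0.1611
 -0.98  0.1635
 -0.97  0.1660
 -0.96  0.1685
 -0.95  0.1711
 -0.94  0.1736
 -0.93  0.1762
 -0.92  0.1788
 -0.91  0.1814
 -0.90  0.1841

€1.60

T = 0.6667;  σ√T = 0.1470
d₁ = [ln(150/170) + (0.023 − 0.058 + 0.18²/2)·0.6667] / 0.1470 = [-0.1252 − 0.0125] / 0.1470 = -0.9369 → -0.94
d₂ = d₁ − σ√T = -0.9369 − 0.1470 = -1.0839 → -1.08
e^(−qT) = e^(−0.058·0.6667) = 0.9621;  e^(−rT) = e^(−0.023·0.6667) = 0.9848
C = 150·0.9621·N(-0.94) − 170·0.9848·N(-1.08) = 150·0.9621·0.1736 − 170·0.9848·0.1401 = 25.0531 − 23.4550 = 1.5981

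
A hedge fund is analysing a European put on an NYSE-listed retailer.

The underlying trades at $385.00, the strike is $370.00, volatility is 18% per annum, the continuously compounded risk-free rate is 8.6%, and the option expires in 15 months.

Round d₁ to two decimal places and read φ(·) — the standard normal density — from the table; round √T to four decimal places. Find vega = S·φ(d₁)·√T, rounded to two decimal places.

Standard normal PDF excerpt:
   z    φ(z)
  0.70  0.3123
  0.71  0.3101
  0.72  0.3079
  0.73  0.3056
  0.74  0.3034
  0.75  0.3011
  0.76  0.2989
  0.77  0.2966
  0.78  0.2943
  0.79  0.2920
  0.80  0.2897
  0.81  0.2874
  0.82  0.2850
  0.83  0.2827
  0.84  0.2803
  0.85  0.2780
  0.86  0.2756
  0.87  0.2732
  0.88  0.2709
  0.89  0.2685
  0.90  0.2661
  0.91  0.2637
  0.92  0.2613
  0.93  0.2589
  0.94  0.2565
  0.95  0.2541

121.68

σ√T = 0.18·√1.25 = 0.2012
d₁ = [ln(385/370) + (0.086 + 0.18²/2)·1.25] / 0.2012 = [0.0397 + 0.1277] / 0.2012 = 0.8323 ≈ 0.83
√T = √1.25 = 1.1180
φ(d₁) = φ(0.83) = 0.2827
vega = S·φ(d₁)·√T = 385·0.2827·1.1180 = 121.6826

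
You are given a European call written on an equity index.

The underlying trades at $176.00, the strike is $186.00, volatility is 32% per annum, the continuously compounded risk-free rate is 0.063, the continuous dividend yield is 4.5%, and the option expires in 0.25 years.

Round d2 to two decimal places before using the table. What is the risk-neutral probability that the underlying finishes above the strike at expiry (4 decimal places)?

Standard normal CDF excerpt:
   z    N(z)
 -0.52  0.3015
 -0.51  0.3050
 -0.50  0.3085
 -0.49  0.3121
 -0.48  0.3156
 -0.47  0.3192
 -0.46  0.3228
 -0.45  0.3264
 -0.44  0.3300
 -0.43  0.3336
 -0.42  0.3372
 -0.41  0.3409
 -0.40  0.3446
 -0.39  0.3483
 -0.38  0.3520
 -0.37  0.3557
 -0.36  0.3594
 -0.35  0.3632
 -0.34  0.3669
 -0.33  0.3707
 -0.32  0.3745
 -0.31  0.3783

σ√T = 0.32 × 0.5000 = 0.1600
ln(S/K) + (r − q + σ²/2)T = ln(176/186) + (0.063 − 0.045 + 0.32²/2)·0.25 = -0.0553 + 0.0173 = -0.0380
d₁ = -0.0380 / 0.1600 = -0.2373 → -0.24
d₂ = d₁ − σ√T = -0.2373 − 0.1600 = -0.3973 → -0.40
Risk-neutral Pr[S_T > K] = N(d₂) = N(-0.40) = 0.3446

0.3446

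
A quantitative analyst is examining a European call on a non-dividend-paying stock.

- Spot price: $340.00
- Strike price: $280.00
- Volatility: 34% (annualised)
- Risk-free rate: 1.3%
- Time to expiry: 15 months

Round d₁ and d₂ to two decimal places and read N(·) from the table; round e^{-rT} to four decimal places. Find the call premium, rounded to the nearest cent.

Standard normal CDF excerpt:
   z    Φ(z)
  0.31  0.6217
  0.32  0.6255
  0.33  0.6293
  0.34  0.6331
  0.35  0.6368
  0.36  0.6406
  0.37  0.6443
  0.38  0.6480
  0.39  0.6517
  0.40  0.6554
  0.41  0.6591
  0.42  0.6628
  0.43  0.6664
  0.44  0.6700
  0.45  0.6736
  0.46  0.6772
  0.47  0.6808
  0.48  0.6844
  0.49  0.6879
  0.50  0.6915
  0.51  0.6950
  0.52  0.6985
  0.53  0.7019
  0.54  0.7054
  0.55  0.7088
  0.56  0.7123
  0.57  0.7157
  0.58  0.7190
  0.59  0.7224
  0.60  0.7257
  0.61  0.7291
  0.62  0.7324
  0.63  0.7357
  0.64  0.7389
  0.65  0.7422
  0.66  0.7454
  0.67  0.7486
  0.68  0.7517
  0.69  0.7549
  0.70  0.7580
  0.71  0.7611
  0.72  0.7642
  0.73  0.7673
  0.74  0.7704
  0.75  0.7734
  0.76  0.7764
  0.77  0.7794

$85.46

T = 1.25;  σ√T = 0.3801
ln(S/K) + (r + σ²/2)T = ln(340/280) + (0.013 + 0.34²/2)·1.25 = 0.1942 + 0.0885 = 0.2827
d₁ = 0.2827 / 0.3801 = 0.7436 ⇒ 0.74
d₂ = d₁ − σ√T = 0.7436 − 0.3801 = 0.3634 ⇒ 0.36
e^(−rT) = e^(−0.013·1.25) = 0.9839
N(d₁) = N(0.74) = 0.7704;  N(d₂) = N(0.36) = 0.6406
C = 340·0.7704 − 280·0.9839·0.6406 = 261.9360 − 176.4802 = 85.4558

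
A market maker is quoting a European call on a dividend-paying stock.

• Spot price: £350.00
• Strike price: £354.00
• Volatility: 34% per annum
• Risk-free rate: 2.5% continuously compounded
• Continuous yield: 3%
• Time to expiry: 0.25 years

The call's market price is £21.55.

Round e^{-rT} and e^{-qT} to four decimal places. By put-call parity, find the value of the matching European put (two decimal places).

£25.98

exp(−qT) = exp(−0.03·0.25) = 0.9925;  exp(−rT) = exp(−0.025·0.25) = 0.9938
Put-call parity: C − P = S·e^(−qT) − K·e^(−rT) = 350·0.9925 − 354·0.9938 = 347.3750 − 351.8052 = -4.4302
P = C − (C − P) = 21.55 − (-4.4302) = 25.9802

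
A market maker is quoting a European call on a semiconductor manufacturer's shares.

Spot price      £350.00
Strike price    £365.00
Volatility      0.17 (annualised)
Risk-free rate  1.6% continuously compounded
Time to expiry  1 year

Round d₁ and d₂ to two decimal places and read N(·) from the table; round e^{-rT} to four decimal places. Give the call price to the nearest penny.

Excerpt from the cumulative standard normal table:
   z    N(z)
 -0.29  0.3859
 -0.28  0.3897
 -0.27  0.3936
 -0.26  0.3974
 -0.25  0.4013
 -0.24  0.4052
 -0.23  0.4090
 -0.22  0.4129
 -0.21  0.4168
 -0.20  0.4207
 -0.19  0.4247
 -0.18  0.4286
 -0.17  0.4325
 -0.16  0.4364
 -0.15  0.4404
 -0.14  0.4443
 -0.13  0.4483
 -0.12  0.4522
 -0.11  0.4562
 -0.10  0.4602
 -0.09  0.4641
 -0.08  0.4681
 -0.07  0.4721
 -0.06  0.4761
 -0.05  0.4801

£19.69

T = 1;  σ√T = 0.1700
d₁ = [ln(350/365) + (0.016 + 0.17²/2)·1] / 0.1700 = [-0.0420 + 0.0305] / 0.1700 = -0.0677 ≈ -0.07
d₂ = d₁ − σ√T = -0.0677 − 0.1700 = -0.2377 ≈ -0.24
exp(−rT) = exp(−0.016·1) = 0.9841
N(d₁) = N(-0.07) = 0.4721;  N(d₂) = N(-0.24) = 0.4052
C = 350·0.4721 − 365·0.9841·0.4052 = 165.2350 − 145.5464 = 19.6886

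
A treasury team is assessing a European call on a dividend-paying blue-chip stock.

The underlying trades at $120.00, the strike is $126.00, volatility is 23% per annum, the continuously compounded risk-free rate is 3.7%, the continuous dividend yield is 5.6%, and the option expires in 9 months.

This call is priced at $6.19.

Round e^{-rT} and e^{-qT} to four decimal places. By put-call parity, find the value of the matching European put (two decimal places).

$13.67

e^(−qT) = e^(−0.056·0.75) = 0.9589;  e^(−rT) = e^(−0.037·0.75) = 0.9726
Put-call parity: C − P = S·e^(−qT) − K·e^(−rT) = 120·0.9589 − 126·0.9726 = 115.0680 − 122.5476 = -7.4796
P = C − (C − P) = 6.19 − (-7.4796) = 13.6696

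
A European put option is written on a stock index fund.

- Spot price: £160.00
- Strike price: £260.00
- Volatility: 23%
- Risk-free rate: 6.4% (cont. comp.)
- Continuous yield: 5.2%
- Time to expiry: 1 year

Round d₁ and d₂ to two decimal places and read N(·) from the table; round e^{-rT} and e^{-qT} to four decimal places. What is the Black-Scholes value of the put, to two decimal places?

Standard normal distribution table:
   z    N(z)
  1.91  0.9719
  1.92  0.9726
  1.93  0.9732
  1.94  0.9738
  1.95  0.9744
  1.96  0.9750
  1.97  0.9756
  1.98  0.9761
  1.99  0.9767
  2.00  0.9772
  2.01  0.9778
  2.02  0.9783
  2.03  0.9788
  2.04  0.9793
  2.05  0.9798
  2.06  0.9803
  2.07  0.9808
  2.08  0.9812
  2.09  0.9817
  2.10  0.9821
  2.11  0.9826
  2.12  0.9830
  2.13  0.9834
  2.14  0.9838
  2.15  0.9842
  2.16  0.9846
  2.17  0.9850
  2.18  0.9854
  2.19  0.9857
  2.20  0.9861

£92.31

σ√T = 0.23·√1 = 0.2300
d₁ = [ln(160/260) + (0.064 − 0.052 + ½·0.23²)·1] / (σ√T) = (-0.4855 + 0.0385) / 0.2300 = -1.9437 which rounds to -1.94
d₂ = -1.9437 − 0.2300 = -2.1737 which rounds to -2.17
e^(−qT) = e^(−0.052·1) = 0.9493;  e^(−rT) = e^(−0.064·1) = 0.9380
P = 260·0.9380·N(2.17) − 160·0.9493·N(1.94) = 260·0.9380·0.9850 − 160·0.9493·0.9738 = 240.2218 − 147.9085 = 92.3133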